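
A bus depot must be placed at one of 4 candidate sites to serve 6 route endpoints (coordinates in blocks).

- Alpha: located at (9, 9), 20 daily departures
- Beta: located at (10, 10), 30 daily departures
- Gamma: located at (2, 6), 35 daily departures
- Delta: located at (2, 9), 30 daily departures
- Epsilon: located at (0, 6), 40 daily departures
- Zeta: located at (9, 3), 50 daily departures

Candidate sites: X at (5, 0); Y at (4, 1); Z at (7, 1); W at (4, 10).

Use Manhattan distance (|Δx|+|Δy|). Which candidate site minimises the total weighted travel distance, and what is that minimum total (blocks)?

Total weighted distance at each candidate:
  X (5, 0): total = 2175
  Y (4, 1): total = 1965
  Z (7, 1): total = 1980
  W (4, 10): total = 1520
Minimum is at W with total 1520 blocks.

W, total 1520 blocks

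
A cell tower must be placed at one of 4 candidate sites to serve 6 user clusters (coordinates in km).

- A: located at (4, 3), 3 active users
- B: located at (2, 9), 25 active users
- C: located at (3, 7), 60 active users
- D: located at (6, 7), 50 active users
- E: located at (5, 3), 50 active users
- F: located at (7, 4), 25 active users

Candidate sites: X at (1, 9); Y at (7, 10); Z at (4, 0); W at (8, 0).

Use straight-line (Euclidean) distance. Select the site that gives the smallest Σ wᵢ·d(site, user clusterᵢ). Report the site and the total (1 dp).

X, total 1039.9 km

Total weighted distance at each candidate:
  X (1, 9): total = 1039.9
  Y (7, 10): total = 1122.4
  Z (4, 0): total = 1310.9
  W (8, 0): total = 1480.8
Minimum is at X with total 1039.9 km.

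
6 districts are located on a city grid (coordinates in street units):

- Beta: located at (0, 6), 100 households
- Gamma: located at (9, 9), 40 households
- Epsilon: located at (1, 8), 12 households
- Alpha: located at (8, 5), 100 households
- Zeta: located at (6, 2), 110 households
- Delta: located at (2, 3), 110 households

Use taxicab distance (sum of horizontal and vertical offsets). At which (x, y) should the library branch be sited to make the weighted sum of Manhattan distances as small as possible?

(6, 5)

Manhattan distance separates: Σwᵢ(|x−xᵢ|+|y−yᵢ|) = Σwᵢ|x−xᵢ| + Σwᵢ|y−yᵢ|, so x and y are optimised independently as 1-D weighted medians.
Total weight W = 472; half = 236.
x-coordinate, sorted with cumulative weight:
  x=0 (Beta, w=100) cum 100
  x=1 (Epsilon, w=12) cum 112
  x=2 (Delta, w=110) cum 222
  x=6 (Zeta, w=110) cum 332  ← median
  x=8 (Alpha, w=100) cum 432
  x=9 (Gamma, w=40) cum 472
⇒ x* = 6
y-coordinate, sorted with cumulative weight:
  y=2 (Zeta, w=110) cum 110
  y=3 (Delta, w=110) cum 220
  y=5 (Alpha, w=100) cum 320  ← median
  y=6 (Beta, w=100) cum 420
  y=8 (Epsilon, w=12) cum 432
  y=9 (Gamma, w=40) cum 472
⇒ y* = 5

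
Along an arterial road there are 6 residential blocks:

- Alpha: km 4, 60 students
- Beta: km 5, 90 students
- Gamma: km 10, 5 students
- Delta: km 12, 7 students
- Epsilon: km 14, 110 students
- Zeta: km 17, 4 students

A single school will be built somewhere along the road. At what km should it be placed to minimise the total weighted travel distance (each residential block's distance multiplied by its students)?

For a sum of weighted absolute distances on a line, the optimum is the weighted median (not the mean). Total weight W = 276; half-weight = 138.
Sort by position and accumulate weight:
  km 4 (Alpha, w=60) → cum 60
  km 5 (Beta, w=90) → cum 150  ≥ 138 → median here
  km 10 (Gamma, w=5) → cum 155
  km 12 (Delta, w=7) → cum 162
  km 14 (Epsilon, w=110) → cum 272
  km 17 (Zeta, w=4) → cum 276
Optimal location: km 5.

x = 5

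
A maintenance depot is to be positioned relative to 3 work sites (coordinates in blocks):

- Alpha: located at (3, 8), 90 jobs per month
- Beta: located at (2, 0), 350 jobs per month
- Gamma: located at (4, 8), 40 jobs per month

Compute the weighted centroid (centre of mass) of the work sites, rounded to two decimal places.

The minimiser of Σwᵢ‖p−pᵢ‖² is the weighted centroid p* = (Σwᵢpᵢ)/(Σwᵢ).
Σwᵢ = 480.
Σwᵢxᵢ = 90·3 + 350·2 + 40·4 = 1130.
Σwᵢyᵢ = 90·8 + 350·0 + 40·8 = 1040.
x* = 1130/480 = 2.35, y* = 1040/480 = 2.17.

(2.35, 2.17)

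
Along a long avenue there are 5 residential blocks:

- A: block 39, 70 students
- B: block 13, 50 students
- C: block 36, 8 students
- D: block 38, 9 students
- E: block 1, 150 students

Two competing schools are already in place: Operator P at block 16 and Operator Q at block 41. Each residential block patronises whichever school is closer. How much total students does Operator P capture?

200

The indifferent point is the midpoint (16+41)/2 = 28.5; residential blocks left of it (closer to Operator P at 16) go to Operator P, those right go to Operator Q.
  E at 1 (w=150) → Operator P
  B at 13 (w=50) → Operator P
  C at 36 (w=8) → Operator Q
  D at 38 (w=9) → Operator Q
  A at 39 (w=70) → Operator Q
Operator P captures 200; Operator Q captures 87.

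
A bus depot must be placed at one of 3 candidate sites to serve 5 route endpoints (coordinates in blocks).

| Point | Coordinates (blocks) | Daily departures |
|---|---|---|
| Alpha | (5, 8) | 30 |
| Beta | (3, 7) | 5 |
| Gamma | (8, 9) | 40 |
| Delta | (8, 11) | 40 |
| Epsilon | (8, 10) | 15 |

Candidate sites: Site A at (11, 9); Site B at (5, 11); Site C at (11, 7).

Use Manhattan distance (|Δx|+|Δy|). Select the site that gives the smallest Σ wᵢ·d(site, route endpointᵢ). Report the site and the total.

Total weighted distance at each candidate:
  Site A (11, 9): total = 640
  Site B (5, 11): total = 500
  Site C (11, 7): total = 820
Minimum is at Site B with total 500 blocks.

Site B, total 500 blocks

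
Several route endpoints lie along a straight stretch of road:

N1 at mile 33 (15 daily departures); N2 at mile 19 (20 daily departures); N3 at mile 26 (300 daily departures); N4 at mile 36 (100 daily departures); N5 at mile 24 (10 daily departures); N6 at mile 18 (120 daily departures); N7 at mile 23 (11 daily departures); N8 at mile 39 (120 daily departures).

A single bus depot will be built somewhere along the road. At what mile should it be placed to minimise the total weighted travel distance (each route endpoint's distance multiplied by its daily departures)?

x = 26

For a sum of weighted absolute distances on a line, the optimum is the weighted median (not the mean). Total weight W = 696; half-weight = 348.
Sort by position and accumulate weight:
  mile 18 (N6, w=120) → cum 120
  mile 19 (N2, w=20) → cum 140
  mile 23 (N7, w=11) → cum 151
  mile 24 (N5, w=10) → cum 161
  mile 26 (N3, w=300) → cum 461  ≥ 348 → median here
  mile 33 (N1, w=15) → cum 476
  mile 36 (N4, w=100) → cum 576
  mile 39 (N8, w=120) → cum 696
Optimal location: mile 26.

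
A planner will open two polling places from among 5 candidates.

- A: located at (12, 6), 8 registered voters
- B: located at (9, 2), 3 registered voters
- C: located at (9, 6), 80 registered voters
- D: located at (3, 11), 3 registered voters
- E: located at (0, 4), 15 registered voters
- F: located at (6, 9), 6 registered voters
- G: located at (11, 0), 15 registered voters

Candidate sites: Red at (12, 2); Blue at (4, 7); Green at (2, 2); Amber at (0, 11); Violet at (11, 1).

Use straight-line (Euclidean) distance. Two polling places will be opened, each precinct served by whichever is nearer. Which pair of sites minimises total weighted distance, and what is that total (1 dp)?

Evaluate every pair (each demand assigned to the nearer of the two):
  {Blue, Violet}: total = 574.8
  {Red, Blue}: total = 578.9
  {Red, Green}: total = 592.5
  {Green, Violet}: total = 611.3
  {Red, Amber}: total = 626.5
  {Amber, Violet}: total = 645.3
  {Blue, Green}: total = 703.5
  {Red, Violet}: total = 718.2
  {Blue, Amber}: total = 743.1
  {Green, Amber}: total = 979.8
Best pair: {Blue, Violet} with total 574.8.

{Blue, Violet}, total 574.8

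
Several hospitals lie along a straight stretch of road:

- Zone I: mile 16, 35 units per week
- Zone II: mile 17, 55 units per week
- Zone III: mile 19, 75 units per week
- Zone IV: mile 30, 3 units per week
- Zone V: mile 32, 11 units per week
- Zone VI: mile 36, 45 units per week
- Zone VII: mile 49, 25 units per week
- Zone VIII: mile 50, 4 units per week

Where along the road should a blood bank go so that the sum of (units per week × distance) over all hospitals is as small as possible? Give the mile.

x = 19

For a sum of weighted absolute distances on a line, the optimum is the weighted median (not the mean). Total weight W = 253; half-weight = 126.5.
Sort by position and accumulate weight:
  mile 16 (Zone I, w=35) → cum 35
  mile 17 (Zone II, w=55) → cum 90
  mile 19 (Zone III, w=75) → cum 165  ≥ 126.5 → median here
  mile 30 (Zone IV, w=3) → cum 168
  mile 32 (Zone V, w=11) → cum 179
  mile 36 (Zone VI, w=45) → cum 224
  mile 49 (Zone VII, w=25) → cum 249
  mile 50 (Zone VIII, w=4) → cum 253
Optimal location: mile 19.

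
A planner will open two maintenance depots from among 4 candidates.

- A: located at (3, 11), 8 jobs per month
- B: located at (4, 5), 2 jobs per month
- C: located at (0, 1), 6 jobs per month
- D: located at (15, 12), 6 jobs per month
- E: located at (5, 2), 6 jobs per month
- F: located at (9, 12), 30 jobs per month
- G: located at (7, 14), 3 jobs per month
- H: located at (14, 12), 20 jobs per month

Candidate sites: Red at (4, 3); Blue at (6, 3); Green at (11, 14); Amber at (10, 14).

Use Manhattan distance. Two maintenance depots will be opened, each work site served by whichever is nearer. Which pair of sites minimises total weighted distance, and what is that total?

Evaluate every pair (each demand assigned to the nearer of the two):
  {Red, Amber}: total = 385
  {Red, Green}: total = 392
  {Blue, Amber}: total = 409
  {Blue, Green}: total = 424
  {Green, Amber}: total = 585
  {Red, Blue}: total = 968
Best pair: {Red, Amber} with total 385.

{Red, Amber}, total 385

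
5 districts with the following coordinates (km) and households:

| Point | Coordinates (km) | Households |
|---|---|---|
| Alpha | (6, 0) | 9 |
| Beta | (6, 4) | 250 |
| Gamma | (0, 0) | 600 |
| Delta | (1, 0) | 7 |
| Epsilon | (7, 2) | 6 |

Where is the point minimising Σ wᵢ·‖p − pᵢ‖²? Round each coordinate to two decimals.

(1.84, 1.16)

The minimiser of Σwᵢ‖p−pᵢ‖² is the weighted centroid p* = (Σwᵢpᵢ)/(Σwᵢ).
Σwᵢ = 872.
Σwᵢxᵢ = 9·6 + 250·6 + 600·0 + 7·1 + 6·7 = 1603.
Σwᵢyᵢ = 9·0 + 250·4 + 600·0 + 7·0 + 6·2 = 1012.
x* = 1603/872 = 1.84, y* = 1012/872 = 1.16.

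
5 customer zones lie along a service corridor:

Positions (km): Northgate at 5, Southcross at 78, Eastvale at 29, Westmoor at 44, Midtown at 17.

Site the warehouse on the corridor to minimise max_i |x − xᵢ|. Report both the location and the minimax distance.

location 41.5, max distance 36.5

The 1-center on a line is the midpoint of the two extreme points: leftmost at 5, rightmost at 78.
Optimal location = (5 + 78)/2 = 41.5; maximum distance = (78 − 5)/2 = 36.5.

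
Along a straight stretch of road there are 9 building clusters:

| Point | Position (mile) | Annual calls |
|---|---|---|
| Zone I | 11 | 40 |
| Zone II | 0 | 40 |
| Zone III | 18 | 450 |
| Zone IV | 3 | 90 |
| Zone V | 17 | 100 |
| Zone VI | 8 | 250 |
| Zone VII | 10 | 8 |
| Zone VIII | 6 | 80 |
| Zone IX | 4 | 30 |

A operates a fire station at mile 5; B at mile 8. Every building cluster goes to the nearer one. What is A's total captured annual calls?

The indifferent point is the midpoint (5+8)/2 = 6.5; building clusters left of it (closer to A at 5) go to A, those right go to B.
  Zone II at 0 (w=40) → A
  Zone IV at 3 (w=90) → A
  Zone IX at 4 (w=30) → A
  Zone VIII at 6 (w=80) → A
  Zone VI at 8 (w=250) → B
  Zone VII at 10 (w=8) → B
  Zone I at 11 (w=40) → B
  Zone V at 17 (w=100) → B
  Zone III at 18 (w=450) → B
A captures 240; B captures 848.

240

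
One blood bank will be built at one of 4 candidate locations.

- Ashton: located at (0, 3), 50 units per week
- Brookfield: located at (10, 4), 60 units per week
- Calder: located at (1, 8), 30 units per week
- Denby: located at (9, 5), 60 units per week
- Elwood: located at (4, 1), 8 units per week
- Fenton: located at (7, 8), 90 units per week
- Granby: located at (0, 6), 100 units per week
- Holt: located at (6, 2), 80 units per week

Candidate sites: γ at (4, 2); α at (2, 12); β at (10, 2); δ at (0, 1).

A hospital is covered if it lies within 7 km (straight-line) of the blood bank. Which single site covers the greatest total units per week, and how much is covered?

Coverage radius r = 7 km; a point is covered iff (Δx)²+(Δy)² ≤ 7² = 49.
  γ (4, 2): covers {Ashton, Brookfield, Calder, Denby, Elwood, Fenton, Granby, Holt} → 478
  α (2, 12): covers {Calder, Fenton, Granby} → 220
  β (10, 2): covers {Brookfield, Denby, Elwood, Fenton, Holt} → 298
  δ (0, 1): covers {Ashton, Elwood, Granby, Holt} → 238
Maximum coverage at γ: 478 units per week.

γ, covering 478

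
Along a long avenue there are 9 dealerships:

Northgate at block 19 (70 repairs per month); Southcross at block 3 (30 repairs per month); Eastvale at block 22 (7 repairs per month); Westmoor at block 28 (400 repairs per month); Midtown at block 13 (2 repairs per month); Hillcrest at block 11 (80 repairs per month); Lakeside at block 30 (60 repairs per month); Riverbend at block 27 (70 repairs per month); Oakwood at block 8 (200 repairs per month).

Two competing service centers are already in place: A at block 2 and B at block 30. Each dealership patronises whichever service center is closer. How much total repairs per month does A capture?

The indifferent point is the midpoint (2+30)/2 = 16; dealerships left of it (closer to A at 2) go to A, those right go to B.
  Southcross at 3 (w=30) → A
  Oakwood at 8 (w=200) → A
  Hillcrest at 11 (w=80) → A
  Midtown at 13 (w=2) → A
  Northgate at 19 (w=70) → B
  Eastvale at 22 (w=7) → B
  Riverbend at 27 (w=70) → B
  Westmoor at 28 (w=400) → B
  Lakeside at 30 (w=60) → B
A captures 312; B captures 607.

312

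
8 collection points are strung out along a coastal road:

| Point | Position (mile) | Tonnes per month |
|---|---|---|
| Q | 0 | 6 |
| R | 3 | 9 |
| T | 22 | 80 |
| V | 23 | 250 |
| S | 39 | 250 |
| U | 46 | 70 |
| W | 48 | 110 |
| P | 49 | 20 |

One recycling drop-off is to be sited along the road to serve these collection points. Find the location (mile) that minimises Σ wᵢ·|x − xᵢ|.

x = 39

For a sum of weighted absolute distances on a line, the optimum is the weighted median (not the mean). Total weight W = 795; half-weight = 397.5.
Sort by position and accumulate weight:
  mile 0 (Q, w=6) → cum 6
  mile 3 (R, w=9) → cum 15
  mile 22 (T, w=80) → cum 95
  mile 23 (V, w=250) → cum 345
  mile 39 (S, w=250) → cum 595  ≥ 397.5 → median here
  mile 46 (U, w=70) → cum 665
  mile 48 (W, w=110) → cum 775
  mile 49 (P, w=20) → cum 795
Optimal location: mile 39.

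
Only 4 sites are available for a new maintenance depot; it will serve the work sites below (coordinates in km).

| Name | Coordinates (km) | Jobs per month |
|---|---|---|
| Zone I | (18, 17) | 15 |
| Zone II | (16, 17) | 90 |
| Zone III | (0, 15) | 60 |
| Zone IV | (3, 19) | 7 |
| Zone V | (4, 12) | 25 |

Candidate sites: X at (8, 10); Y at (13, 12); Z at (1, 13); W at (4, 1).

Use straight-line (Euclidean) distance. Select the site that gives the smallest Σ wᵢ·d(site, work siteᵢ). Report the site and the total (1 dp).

Total weighted distance at each candidate:
  X (8, 10): total = 1889.7
  Y (13, 12): total = 1741.8
  Z (1, 13): total = 1916.6
  W (4, 1): total = 3393.7
Minimum is at Y with total 1741.8 km.

Y, total 1741.8 km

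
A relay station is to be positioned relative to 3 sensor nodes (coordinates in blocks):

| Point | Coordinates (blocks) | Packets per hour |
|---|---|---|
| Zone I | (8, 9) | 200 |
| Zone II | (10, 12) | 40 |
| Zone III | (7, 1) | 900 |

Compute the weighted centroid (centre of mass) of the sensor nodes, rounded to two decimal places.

The minimiser of Σwᵢ‖p−pᵢ‖² is the weighted centroid p* = (Σwᵢpᵢ)/(Σwᵢ).
Σwᵢ = 1140.
Σwᵢxᵢ = 200·8 + 40·10 + 900·7 = 8300.
Σwᵢyᵢ = 200·9 + 40·12 + 900·1 = 3180.
x* = 8300/1140 = 7.28, y* = 3180/1140 = 2.79.

(7.28, 2.79)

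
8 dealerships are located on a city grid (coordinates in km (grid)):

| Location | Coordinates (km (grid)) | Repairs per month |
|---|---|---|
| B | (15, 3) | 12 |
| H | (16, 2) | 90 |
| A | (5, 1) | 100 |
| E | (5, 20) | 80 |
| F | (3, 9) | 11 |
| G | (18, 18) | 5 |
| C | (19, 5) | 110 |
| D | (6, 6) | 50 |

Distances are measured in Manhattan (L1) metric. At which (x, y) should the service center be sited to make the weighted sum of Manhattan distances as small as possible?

(6, 5)

Manhattan distance separates: Σwᵢ(|x−xᵢ|+|y−yᵢ|) = Σwᵢ|x−xᵢ| + Σwᵢ|y−yᵢ|, so x and y are optimised independently as 1-D weighted medians.
Total weight W = 458; half = 229.
x-coordinate, sorted with cumulative weight:
  x=3 (F, w=11) cum 11
  x=5 (A, w=100) cum 111
  x=5 (E, w=80) cum 191
  x=6 (D, w=50) cum 241  ← median
  x=15 (B, w=12) cum 253
  x=16 (H, w=90) cum 343
  x=18 (G, w=5) cum 348
  x=19 (C, w=110) cum 458
⇒ x* = 6
y-coordinate, sorted with cumulative weight:
  y=1 (A, w=100) cum 100
  y=2 (H, w=90) cum 190
  y=3 (B, w=12) cum 202
  y=5 (C, w=110) cum 312  ← median
  y=6 (D, w=50) cum 362
  y=9 (F, w=11) cum 373
  y=18 (G, w=5) cum 378
  y=20 (E, w=80) cum 458
⇒ y* = 5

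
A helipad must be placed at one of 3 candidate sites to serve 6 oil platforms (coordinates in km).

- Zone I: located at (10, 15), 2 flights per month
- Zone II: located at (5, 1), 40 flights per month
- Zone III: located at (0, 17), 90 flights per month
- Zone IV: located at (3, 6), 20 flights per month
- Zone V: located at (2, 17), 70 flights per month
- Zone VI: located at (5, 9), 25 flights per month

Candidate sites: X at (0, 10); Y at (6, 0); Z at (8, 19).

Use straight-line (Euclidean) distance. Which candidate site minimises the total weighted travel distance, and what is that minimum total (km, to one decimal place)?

Total weighted distance at each candidate:
  X (0, 10): total = 1801.3
  Y (6, 0): total = 3293.2
  Z (8, 19): total = 2463.3
Minimum is at X with total 1801.3 km.

X, total 1801.3 km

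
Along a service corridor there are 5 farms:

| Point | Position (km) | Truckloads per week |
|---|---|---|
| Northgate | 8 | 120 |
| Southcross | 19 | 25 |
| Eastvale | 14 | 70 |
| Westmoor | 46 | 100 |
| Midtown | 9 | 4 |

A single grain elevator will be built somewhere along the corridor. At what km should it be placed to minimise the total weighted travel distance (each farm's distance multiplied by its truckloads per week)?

For a sum of weighted absolute distances on a line, the optimum is the weighted median (not the mean). Total weight W = 319; half-weight = 159.5.
Sort by position and accumulate weight:
  km 8 (Northgate, w=120) → cum 120
  km 9 (Midtown, w=4) → cum 124
  km 14 (Eastvale, w=70) → cum 194  ≥ 159.5 → median here
  km 19 (Southcross, w=25) → cum 219
  km 46 (Westmoor, w=100) → cum 319
Optimal location: km 14.

x = 14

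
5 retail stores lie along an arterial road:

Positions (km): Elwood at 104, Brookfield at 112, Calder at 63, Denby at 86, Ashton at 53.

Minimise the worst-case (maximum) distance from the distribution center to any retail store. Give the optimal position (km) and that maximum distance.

location 82.5, max distance 29.5

The 1-center on a line is the midpoint of the two extreme points: leftmost at 53, rightmost at 112.
Optimal location = (53 + 112)/2 = 82.5; maximum distance = (112 − 53)/2 = 29.5.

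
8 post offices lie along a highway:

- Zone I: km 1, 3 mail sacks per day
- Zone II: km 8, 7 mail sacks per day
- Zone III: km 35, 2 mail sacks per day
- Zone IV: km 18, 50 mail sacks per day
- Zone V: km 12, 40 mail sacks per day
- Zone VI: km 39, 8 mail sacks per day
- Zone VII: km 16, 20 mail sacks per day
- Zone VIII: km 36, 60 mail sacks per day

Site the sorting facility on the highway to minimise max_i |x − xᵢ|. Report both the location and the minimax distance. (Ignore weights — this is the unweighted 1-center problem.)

location 20, max distance 19

The 1-center on a line is the midpoint of the two extreme points: leftmost at 1, rightmost at 39.
Optimal location = (1 + 39)/2 = 20; maximum distance = (39 − 1)/2 = 19.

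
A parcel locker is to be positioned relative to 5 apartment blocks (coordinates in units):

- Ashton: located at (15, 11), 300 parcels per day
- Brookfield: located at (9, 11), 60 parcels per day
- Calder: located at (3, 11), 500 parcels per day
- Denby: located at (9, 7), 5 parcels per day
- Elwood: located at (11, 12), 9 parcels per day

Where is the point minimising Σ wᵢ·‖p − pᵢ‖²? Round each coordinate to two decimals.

(7.65, 10.99)

The minimiser of Σwᵢ‖p−pᵢ‖² is the weighted centroid p* = (Σwᵢpᵢ)/(Σwᵢ).
Σwᵢ = 874.
Σwᵢxᵢ = 300·15 + 60·9 + 500·3 + 5·9 + 9·11 = 6684.
Σwᵢyᵢ = 300·11 + 60·11 + 500·11 + 5·7 + 9·12 = 9603.
x* = 6684/874 = 7.65, y* = 9603/874 = 10.99.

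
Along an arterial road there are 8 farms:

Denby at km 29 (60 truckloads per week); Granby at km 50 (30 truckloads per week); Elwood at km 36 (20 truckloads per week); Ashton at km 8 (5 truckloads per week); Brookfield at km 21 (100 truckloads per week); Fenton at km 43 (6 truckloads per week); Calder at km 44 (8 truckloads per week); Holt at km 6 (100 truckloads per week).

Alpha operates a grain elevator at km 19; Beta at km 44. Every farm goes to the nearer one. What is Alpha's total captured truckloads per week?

265

The indifferent point is the midpoint (19+44)/2 = 31.5; farms left of it (closer to Alpha at 19) go to Alpha, those right go to Beta.
  Holt at 6 (w=100) → Alpha
  Ashton at 8 (w=5) → Alpha
  Brookfield at 21 (w=100) → Alpha
  Denby at 29 (w=60) → Alpha
  Elwood at 36 (w=20) → Beta
  Fenton at 43 (w=6) → Beta
  Calder at 44 (w=8) → Beta
  Granby at 50 (w=30) → Beta
Alpha captures 265; Beta captures 64.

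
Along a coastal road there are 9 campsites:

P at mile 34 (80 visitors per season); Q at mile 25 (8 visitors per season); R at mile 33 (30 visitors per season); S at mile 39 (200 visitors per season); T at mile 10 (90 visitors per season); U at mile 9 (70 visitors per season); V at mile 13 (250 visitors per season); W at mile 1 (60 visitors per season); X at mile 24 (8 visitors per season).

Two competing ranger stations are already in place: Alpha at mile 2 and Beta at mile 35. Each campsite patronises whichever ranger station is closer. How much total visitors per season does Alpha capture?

470

The indifferent point is the midpoint (2+35)/2 = 18.5; campsites left of it (closer to Alpha at 2) go to Alpha, those right go to Beta.
  W at 1 (w=60) → Alpha
  U at 9 (w=70) → Alpha
  T at 10 (w=90) → Alpha
  V at 13 (w=250) → Alpha
  X at 24 (w=8) → Beta
  Q at 25 (w=8) → Beta
  R at 33 (w=30) → Beta
  P at 34 (w=80) → Beta
  S at 39 (w=200) → Beta
Alpha captures 470; Beta captures 326.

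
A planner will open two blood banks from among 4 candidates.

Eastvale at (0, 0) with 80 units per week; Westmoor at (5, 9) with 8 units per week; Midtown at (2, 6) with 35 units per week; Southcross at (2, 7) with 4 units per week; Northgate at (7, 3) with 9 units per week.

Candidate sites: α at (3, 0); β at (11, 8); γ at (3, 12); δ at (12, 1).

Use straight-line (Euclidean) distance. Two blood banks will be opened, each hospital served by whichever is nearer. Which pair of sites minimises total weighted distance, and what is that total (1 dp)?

Evaluate every pair (each demand assigned to the nearer of the two):
  {α, γ}: total = 547.1
  {α, β}: total = 574.8
  {α, δ}: total = 599.9
  {γ, δ}: total = 1273.9
  {β, γ}: total = 1309.3
  {β, δ}: total = 1419.4
Best pair: {α, γ} with total 547.1.

{α, γ}, total 547.1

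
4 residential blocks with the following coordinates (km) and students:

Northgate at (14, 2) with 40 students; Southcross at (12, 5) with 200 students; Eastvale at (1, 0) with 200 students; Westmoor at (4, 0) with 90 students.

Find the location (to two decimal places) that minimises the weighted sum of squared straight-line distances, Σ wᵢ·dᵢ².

The minimiser of Σwᵢ‖p−pᵢ‖² is the weighted centroid p* = (Σwᵢpᵢ)/(Σwᵢ).
Σwᵢ = 530.
Σwᵢxᵢ = 40·14 + 200·12 + 200·1 + 90·4 = 3520.
Σwᵢyᵢ = 40·2 + 200·5 + 200·0 + 90·0 = 1080.
x* = 3520/530 = 6.64, y* = 1080/530 = 2.04.

(6.64, 2.04)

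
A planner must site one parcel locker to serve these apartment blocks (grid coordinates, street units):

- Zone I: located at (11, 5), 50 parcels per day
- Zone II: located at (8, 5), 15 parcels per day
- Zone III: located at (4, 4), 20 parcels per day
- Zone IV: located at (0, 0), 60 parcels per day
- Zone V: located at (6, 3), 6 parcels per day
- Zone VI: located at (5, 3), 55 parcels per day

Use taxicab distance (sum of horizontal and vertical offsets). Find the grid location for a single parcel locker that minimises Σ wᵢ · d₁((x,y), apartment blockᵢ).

(5, 3)

Manhattan distance separates: Σwᵢ(|x−xᵢ|+|y−yᵢ|) = Σwᵢ|x−xᵢ| + Σwᵢ|y−yᵢ|, so x and y are optimised independently as 1-D weighted medians.
Total weight W = 206; half = 103.
x-coordinate, sorted with cumulative weight:
  x=0 (Zone IV, w=60) cum 60
  x=4 (Zone III, w=20) cum 80
  x=5 (Zone VI, w=55) cum 135  ← median
  x=6 (Zone V, w=6) cum 141
  x=8 (Zone II, w=15) cum 156
  x=11 (Zone I, w=50) cum 206
⇒ x* = 5
y-coordinate, sorted with cumulative weight:
  y=0 (Zone IV, w=60) cum 60
  y=3 (Zone V, w=6) cum 66
  y=3 (Zone VI, w=55) cum 121  ← median
  y=4 (Zone III, w=20) cum 141
  y=5 (Zone I, w=50) cum 191
  y=5 (Zone II, w=15) cum 206
⇒ y* = 3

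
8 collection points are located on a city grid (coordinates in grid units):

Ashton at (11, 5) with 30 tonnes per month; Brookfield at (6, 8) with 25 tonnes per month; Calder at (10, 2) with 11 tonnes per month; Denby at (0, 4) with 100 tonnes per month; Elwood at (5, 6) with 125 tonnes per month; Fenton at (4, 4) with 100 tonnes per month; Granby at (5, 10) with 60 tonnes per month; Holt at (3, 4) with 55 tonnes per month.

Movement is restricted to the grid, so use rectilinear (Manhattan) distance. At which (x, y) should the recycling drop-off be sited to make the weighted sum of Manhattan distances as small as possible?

(4, 4)

Manhattan distance separates: Σwᵢ(|x−xᵢ|+|y−yᵢ|) = Σwᵢ|x−xᵢ| + Σwᵢ|y−yᵢ|, so x and y are optimised independently as 1-D weighted medians.
Total weight W = 506; half = 253.
x-coordinate, sorted with cumulative weight:
  x=0 (Denby, w=100) cum 100
  x=3 (Holt, w=55) cum 155
  x=4 (Fenton, w=100) cum 255  ← median
  x=5 (Elwood, w=125) cum 380
  x=5 (Granby, w=60) cum 440
  x=6 (Brookfield, w=25) cum 465
  x=10 (Calder, w=11) cum 476
  x=11 (Ashton, w=30) cum 506
⇒ x* = 4
y-coordinate, sorted with cumulative weight:
  y=2 (Calder, w=11) cum 11
  y=4 (Denby, w=100) cum 111
  y=4 (Fenton, w=100) cum 211
  y=4 (Holt, w=55) cum 266  ← median
  y=5 (Ashton, w=30) cum 296
  y=6 (Elwood, w=125) cum 421
  y=8 (Brookfield, w=25) cum 446
  y=10 (Granby, w=60) cum 506
⇒ y* = 4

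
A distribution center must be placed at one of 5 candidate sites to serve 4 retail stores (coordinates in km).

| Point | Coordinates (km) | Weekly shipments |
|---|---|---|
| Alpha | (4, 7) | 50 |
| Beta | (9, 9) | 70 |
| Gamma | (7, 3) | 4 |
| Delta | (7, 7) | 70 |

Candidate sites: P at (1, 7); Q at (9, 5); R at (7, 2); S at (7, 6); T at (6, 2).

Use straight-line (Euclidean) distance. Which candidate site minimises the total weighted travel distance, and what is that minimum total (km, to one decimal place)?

S, total 492.5 km

Total weighted distance at each candidate:
  P (1, 7): total = 1176.1
  Q (9, 5): total = 758.6
  R (7, 2): total = 1155.2
  S (7, 6): total = 492.5
  T (6, 2): total = 1165.0
Minimum is at S with total 492.5 km.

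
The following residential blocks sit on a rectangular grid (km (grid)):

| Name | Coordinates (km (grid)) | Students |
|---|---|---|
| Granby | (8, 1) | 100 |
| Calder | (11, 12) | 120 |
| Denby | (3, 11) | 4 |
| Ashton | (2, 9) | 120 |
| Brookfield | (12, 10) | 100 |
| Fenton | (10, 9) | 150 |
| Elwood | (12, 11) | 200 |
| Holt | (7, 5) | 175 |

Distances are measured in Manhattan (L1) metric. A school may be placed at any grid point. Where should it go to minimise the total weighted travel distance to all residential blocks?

Manhattan distance separates: Σwᵢ(|x−xᵢ|+|y−yᵢ|) = Σwᵢ|x−xᵢ| + Σwᵢ|y−yᵢ|, so x and y are optimised independently as 1-D weighted medians.
Total weight W = 969; half = 484.5.
x-coordinate, sorted with cumulative weight:
  x=2 (Ashton, w=120) cum 120
  x=3 (Denby, w=4) cum 124
  x=7 (Holt, w=175) cum 299
  x=8 (Granby, w=100) cum 399
  x=10 (Fenton, w=150) cum 549  ← median
  x=11 (Calder, w=120) cum 669
  x=12 (Brookfield, w=100) cum 769
  x=12 (Elwood, w=200) cum 969
⇒ x* = 10
y-coordinate, sorted with cumulative weight:
  y=1 (Granby, w=100) cum 100
  y=5 (Holt, w=175) cum 275
  y=9 (Ashton, w=120) cum 395
  y=9 (Fenton, w=150) cum 545  ← median
  y=10 (Brookfield, w=100) cum 645
  y=11 (Denby, w=4) cum 649
  y=11 (Elwood, w=200) cum 849
  y=12 (Calder, w=120) cum 969
⇒ y* = 9

(10, 9)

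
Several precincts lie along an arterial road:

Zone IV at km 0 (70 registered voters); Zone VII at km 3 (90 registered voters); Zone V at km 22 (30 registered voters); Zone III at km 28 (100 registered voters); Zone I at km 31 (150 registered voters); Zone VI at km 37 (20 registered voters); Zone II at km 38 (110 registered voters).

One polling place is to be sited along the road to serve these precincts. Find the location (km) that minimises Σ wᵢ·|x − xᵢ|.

For a sum of weighted absolute distances on a line, the optimum is the weighted median (not the mean). Total weight W = 570; half-weight = 285.
Sort by position and accumulate weight:
  km 0 (Zone IV, w=70) → cum 70
  km 3 (Zone VII, w=90) → cum 160
  km 22 (Zone V, w=30) → cum 190
  km 28 (Zone III, w=100) → cum 290  ≥ 285 → median here
  km 31 (Zone I, w=150) → cum 440
  km 37 (Zone VI, w=20) → cum 460
  km 38 (Zone II, w=110) → cum 570
Optimal location: km 28.

x = 28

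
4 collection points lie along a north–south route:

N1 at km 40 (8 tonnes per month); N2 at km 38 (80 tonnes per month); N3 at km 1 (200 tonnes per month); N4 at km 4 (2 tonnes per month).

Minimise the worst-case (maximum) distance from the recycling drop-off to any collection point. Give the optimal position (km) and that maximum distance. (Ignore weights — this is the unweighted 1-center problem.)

location 20.5, max distance 19.5

The 1-center on a line is the midpoint of the two extreme points: leftmost at 1, rightmost at 40.
Optimal location = (1 + 40)/2 = 20.5; maximum distance = (40 − 1)/2 = 19.5.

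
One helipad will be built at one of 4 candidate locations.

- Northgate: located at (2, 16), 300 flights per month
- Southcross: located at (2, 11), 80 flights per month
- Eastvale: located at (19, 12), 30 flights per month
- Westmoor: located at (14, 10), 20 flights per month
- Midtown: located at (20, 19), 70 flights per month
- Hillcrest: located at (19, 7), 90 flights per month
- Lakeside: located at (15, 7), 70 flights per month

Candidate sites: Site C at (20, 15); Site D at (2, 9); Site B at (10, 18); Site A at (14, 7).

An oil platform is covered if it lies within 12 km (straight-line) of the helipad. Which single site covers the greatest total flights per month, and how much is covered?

Site B, covering 500

Coverage radius r = 12 km; a point is covered iff (Δx)²+(Δy)² ≤ 12² = 144.
  Site C (20, 15): covers {Eastvale, Westmoor, Midtown, Hillcrest, Lakeside} → 280
  Site D (2, 9): covers {Northgate, Southcross} → 380
  Site B (10, 18): covers {Northgate, Southcross, Eastvale, Westmoor, Midtown} → 500
  Site A (14, 7): covers {Eastvale, Westmoor, Hillcrest, Lakeside} → 210
Maximum coverage at Site B: 500 flights per month.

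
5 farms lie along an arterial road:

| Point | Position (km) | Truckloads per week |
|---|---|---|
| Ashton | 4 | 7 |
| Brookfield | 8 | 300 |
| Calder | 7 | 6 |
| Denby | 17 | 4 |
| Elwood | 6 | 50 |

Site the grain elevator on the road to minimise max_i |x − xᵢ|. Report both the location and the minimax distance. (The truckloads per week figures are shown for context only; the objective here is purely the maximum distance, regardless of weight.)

location 10.5, max distance 6.5

The 1-center on a line is the midpoint of the two extreme points: leftmost at 4, rightmost at 17.
Optimal location = (4 + 17)/2 = 10.5; maximum distance = (17 − 4)/2 = 6.5.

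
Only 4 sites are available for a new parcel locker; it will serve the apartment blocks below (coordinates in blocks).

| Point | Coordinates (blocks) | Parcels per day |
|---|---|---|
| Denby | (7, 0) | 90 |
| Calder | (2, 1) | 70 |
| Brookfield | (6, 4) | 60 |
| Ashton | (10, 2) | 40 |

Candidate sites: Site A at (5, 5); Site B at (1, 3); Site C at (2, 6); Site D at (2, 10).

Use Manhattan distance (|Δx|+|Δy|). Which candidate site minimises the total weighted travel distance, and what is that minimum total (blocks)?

Site A, total 1560 blocks

Total weighted distance at each candidate:
  Site A (5, 5): total = 1560
  Site B (1, 3): total = 1780
  Site C (2, 6): total = 2180
  Site D (2, 10): total = 3220
Minimum is at Site A with total 1560 blocks.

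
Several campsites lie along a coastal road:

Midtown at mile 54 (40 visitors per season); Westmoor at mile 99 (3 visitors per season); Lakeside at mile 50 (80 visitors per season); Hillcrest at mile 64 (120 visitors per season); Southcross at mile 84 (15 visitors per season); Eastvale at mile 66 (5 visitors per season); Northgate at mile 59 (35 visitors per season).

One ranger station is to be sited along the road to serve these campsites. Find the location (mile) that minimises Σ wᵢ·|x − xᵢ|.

For a sum of weighted absolute distances on a line, the optimum is the weighted median (not the mean). Total weight W = 298; half-weight = 149.
Sort by position and accumulate weight:
  mile 50 (Lakeside, w=80) → cum 80
  mile 54 (Midtown, w=40) → cum 120
  mile 59 (Northgate, w=35) → cum 155  ≥ 149 → median here
  mile 64 (Hillcrest, w=120) → cum 275
  mile 66 (Eastvale, w=5) → cum 280
  mile 84 (Southcross, w=15) → cum 295
  mile 99 (Westmoor, w=3) → cum 298
Optimal location: mile 59.

x = 59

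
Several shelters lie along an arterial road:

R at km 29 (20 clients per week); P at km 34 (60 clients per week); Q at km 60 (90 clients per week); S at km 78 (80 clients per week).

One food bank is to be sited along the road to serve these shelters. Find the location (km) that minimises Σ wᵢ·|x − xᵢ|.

x = 60

For a sum of weighted absolute distances on a line, the optimum is the weighted median (not the mean). Total weight W = 250; half-weight = 125.
Sort by position and accumulate weight:
  km 29 (R, w=20) → cum 20
  km 34 (P, w=60) → cum 80
  km 60 (Q, w=90) → cum 170  ≥ 125 → median here
  km 78 (S, w=80) → cum 250
Optimal location: km 60.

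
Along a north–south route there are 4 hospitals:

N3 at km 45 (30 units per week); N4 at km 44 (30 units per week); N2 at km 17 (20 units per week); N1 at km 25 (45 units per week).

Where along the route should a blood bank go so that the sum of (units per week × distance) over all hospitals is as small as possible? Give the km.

x = 25

For a sum of weighted absolute distances on a line, the optimum is the weighted median (not the mean). Total weight W = 125; half-weight = 62.5.
Sort by position and accumulate weight:
  km 17 (N2, w=20) → cum 20
  km 25 (N1, w=45) → cum 65  ≥ 62.5 → median here
  km 44 (N4, w=30) → cum 95
  km 45 (N3, w=30) → cum 125
Optimal location: km 25.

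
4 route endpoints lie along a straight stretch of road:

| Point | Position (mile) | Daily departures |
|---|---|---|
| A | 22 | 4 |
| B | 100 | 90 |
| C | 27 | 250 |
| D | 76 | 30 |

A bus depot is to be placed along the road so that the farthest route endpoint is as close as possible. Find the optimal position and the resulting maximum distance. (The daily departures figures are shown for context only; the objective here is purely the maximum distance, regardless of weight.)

location 61, max distance 39

The 1-center on a line is the midpoint of the two extreme points: leftmost at 22, rightmost at 100.
Optimal location = (22 + 100)/2 = 61; maximum distance = (100 − 22)/2 = 39.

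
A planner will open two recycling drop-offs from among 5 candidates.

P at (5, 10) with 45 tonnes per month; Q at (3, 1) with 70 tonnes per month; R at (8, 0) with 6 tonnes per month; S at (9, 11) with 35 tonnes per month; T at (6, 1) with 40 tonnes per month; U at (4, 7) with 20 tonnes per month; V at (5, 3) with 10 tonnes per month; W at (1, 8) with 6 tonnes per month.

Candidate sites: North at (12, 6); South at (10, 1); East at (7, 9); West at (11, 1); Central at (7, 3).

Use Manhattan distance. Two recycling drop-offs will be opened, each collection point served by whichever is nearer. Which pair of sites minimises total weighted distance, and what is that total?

{East, Central}, total 1001

Evaluate every pair (each demand assigned to the nearer of the two):
  {East, Central}: total = 1001
  {South, East}: total = 1155
  {East, West}: total = 1281
  {North, Central}: total = 1475
  {South, Central}: total = 1539
  {West, Central}: total = 1545
  {North, East}: total = 1757
  {North, South}: total = 1771
  {North, West}: total = 1897
  {South, West}: total = 2089
Best pair: {East, Central} with total 1001.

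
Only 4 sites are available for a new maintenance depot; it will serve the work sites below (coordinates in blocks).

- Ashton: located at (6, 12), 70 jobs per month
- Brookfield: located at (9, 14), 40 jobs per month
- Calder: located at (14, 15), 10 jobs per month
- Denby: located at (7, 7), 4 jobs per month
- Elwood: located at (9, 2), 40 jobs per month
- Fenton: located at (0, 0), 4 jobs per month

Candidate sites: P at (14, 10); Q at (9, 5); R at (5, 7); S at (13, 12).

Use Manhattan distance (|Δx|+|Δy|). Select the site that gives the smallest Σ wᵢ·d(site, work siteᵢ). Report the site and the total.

Q, total 1402 blocks

Total weighted distance at each candidate:
  P (14, 10): total = 1766
  Q (9, 5): total = 1402
  R (5, 7): total = 1446
  S (13, 12): total = 1474
Minimum is at Q with total 1402 blocks.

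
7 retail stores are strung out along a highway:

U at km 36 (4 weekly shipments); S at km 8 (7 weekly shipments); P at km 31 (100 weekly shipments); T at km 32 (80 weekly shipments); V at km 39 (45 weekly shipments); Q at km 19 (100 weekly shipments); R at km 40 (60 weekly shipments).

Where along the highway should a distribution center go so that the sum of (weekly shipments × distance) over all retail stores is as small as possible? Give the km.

x = 31

For a sum of weighted absolute distances on a line, the optimum is the weighted median (not the mean). Total weight W = 396; half-weight = 198.
Sort by position and accumulate weight:
  km 8 (S, w=7) → cum 7
  km 19 (Q, w=100) → cum 107
  km 31 (P, w=100) → cum 207  ≥ 198 → median here
  km 32 (T, w=80) → cum 287
  km 36 (U, w=4) → cum 291
  km 39 (V, w=45) → cum 336
  km 40 (R, w=60) → cum 396
Optimal location: km 31.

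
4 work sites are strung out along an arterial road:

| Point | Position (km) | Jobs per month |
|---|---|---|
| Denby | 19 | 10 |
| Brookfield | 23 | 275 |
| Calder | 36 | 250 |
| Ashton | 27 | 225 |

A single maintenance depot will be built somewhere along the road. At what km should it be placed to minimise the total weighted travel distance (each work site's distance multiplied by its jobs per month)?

For a sum of weighted absolute distances on a line, the optimum is the weighted median (not the mean). Total weight W = 760; half-weight = 380.
Sort by position and accumulate weight:
  km 19 (Denby, w=10) → cum 10
  km 23 (Brookfield, w=275) → cum 285
  km 27 (Ashton, w=225) → cum 510  ≥ 380 → median here
  km 36 (Calder, w=250) → cum 760
Optimal location: km 27.

x = 27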